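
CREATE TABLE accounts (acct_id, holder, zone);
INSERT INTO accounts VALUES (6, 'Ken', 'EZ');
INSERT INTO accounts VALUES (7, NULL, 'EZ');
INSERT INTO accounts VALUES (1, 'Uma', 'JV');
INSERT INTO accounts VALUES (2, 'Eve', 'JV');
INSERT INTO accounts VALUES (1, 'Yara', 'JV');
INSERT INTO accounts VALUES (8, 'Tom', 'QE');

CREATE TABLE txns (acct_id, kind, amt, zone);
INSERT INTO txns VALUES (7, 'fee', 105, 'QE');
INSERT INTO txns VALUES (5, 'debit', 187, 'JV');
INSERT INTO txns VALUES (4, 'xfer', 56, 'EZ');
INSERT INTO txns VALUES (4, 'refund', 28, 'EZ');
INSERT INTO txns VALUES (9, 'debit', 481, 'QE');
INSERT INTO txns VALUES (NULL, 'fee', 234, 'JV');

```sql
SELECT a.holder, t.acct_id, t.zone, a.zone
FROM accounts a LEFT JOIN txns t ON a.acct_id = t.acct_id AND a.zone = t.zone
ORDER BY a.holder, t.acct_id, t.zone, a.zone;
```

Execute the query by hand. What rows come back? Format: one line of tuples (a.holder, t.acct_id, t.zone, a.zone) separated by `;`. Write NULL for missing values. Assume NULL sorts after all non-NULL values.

LEFT JOIN keeps every row from `accounts`; unmatched rows get NULL for `txns`'s columns.
Matching on a.acct_id = t.acct_id AND a.zone = t.zone. A NULL in a compared column never satisfies the condition.
Matched pairs: 0; unmatched a rows kept: 6.

(Eve, NULL, NULL, JV); (Ken, NULL, NULL, EZ); (Tom, NULL, NULL, QE); (Uma, NULL, NULL, JV); (Yara, NULL, NULL, JV); (NULL, NULL, NULL, EZ)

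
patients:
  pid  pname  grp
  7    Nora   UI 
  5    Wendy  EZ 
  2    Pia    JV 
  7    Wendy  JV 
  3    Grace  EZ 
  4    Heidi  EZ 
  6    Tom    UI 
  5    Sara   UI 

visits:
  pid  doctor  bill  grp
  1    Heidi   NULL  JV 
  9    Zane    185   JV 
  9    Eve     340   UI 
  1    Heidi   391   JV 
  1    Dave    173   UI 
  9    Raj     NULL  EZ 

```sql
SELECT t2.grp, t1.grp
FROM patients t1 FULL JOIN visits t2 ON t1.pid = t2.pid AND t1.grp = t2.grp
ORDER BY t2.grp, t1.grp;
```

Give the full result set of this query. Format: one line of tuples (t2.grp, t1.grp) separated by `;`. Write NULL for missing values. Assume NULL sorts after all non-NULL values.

FULL OUTER JOIN keeps every row from both sides; unmatched rows get NULL for the other side's columns.
Matching on t1.pid = t2.pid AND t1.grp = t2.grp.
- t1 row (pid=7, grp=UI): no match → kept, t2 columns NULL.
- t1 row (pid=5, grp=EZ): no match → kept, t2 columns NULL.
- t1 row (pid=2, grp=JV): no match → kept, t2 columns NULL.
- t1 row (pid=7, grp=JV): no match → kept, t2 columns NULL.
- t1 row (pid=3, grp=EZ): no match → kept, t2 columns NULL.
- t1 row (pid=4, grp=EZ): no match → kept, t2 columns NULL.
- t1 row (pid=6, grp=UI): no match → kept, t2 columns NULL.
- t1 row (pid=5, grp=UI): no match → kept, t2 columns NULL.
- plus 6 unmatched t2 row(s), each kept with NULL t1 columns.

(EZ, NULL); (JV, NULL); (JV, NULL); (JV, NULL); (UI, NULL); (UI, NULL); (NULL, EZ); (NULL, EZ); (NULL, EZ); (NULL, JV); (NULL, JV); (NULL, UI); (NULL, UI); (NULL, UI)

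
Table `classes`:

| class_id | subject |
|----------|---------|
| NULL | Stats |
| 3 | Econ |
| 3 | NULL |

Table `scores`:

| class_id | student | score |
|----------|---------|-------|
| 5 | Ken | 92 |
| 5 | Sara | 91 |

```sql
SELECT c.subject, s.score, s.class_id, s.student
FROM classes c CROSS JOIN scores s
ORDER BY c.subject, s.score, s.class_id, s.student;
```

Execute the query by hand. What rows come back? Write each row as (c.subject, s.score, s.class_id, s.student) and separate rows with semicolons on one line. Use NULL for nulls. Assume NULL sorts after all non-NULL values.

CROSS JOIN pairs every row of `classes` with every row of `scores`: 3 × 2 = 6 rows.
After projecting and ordering:
c.subject | s.score | s.class_id | s.student
Econ | 91 | 5 | Sara
Econ | 92 | 5 | Ken
Stats | 91 | 5 | Sara
Stats | 92 | 5 | Ken
NULL | 91 | 5 | Sara
NULL | 92 | 5 | Ken

(Econ, 91, 5, Sara); (Econ, 92, 5, Ken); (Stats, 91, 5, Sara); (Stats, 92, 5, Ken); (NULL, 91, 5, Sara); (NULL, 92, 5, Ken)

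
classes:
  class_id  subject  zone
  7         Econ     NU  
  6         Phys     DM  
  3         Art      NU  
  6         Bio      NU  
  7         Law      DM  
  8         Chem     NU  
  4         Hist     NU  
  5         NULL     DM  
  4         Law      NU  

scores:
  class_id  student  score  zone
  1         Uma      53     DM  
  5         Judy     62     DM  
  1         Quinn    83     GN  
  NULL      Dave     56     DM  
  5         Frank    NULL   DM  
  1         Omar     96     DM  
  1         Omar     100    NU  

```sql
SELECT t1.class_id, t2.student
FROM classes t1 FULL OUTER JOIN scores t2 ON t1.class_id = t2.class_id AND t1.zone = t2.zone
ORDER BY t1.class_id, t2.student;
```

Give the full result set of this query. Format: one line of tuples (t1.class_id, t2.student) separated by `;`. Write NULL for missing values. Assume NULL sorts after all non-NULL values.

(3, NULL); (4, NULL); (4, NULL); (5, Frank); (5, Judy); (6, NULL); (6, NULL); (7, NULL); (7, NULL); (8, NULL); (NULL, Dave); (NULL, Omar); (NULL, Omar); (NULL, Quinn); (NULL, Uma)

FULL OUTER JOIN keeps every row from both sides; unmatched rows get NULL for the other side's columns.
Matching on t1.class_id = t2.class_id AND t1.zone = t2.zone. A NULL in a compared column never satisfies the condition.
- t1 row (class_id=7, zone=NU): no match → kept, t2 columns NULL.
- t1 row (class_id=6, zone=DM): no match → kept, t2 columns NULL.
- t1 row (class_id=3, zone=NU): no match → kept, t2 columns NULL.
- t1 row (class_id=6, zone=NU): no match → kept, t2 columns NULL.
- t1 row (class_id=7, zone=DM): no match → kept, t2 columns NULL.
- t1 row (class_id=8, zone=NU): no match → kept, t2 columns NULL.
- t1 row (class_id=4, zone=NU): no match → kept, t2 columns NULL.
- t1 row (class_id=5, zone=DM): matches 2 t2 row(s) → 2 output row(s).
- t1 row (class_id=4, zone=NU): no match → kept, t2 columns NULL.
- plus 5 unmatched t2 row(s), each kept with NULL t1 columns.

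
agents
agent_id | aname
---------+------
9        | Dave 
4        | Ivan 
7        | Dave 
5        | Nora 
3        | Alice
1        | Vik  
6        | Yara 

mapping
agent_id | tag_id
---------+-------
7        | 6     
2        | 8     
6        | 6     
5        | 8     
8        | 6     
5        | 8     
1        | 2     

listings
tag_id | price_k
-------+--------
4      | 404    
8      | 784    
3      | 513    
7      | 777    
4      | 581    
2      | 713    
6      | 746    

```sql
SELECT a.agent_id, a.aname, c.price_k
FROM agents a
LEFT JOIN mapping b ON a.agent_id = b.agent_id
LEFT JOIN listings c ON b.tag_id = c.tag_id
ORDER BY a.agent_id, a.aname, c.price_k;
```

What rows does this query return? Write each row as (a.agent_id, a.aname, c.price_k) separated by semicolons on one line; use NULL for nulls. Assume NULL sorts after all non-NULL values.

(1, Vik, 713); (3, Alice, NULL); (4, Ivan, NULL); (5, Nora, 784); (5, Nora, 784); (6, Yara, 746); (7, Dave, 746); (9, Dave, NULL)

Step 1 — a LEFT JOIN b on agent_id → 8 row(s).
Then LEFT JOIN `listings c` on tag_id: each of those 8 rows is kept; rows whose b.tag_id has no match in c get NULL for c's columns.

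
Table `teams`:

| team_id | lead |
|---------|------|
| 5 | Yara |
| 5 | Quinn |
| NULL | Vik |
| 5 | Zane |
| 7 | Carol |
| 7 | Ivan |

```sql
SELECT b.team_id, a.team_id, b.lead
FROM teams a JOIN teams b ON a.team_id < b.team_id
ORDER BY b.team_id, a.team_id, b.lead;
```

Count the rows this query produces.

INNER JOIN keeps only pairs where the ON condition holds.
Matching on a.team_id < b.team_id. A NULL in a compared column never satisfies the condition.
Matched pairs: 6.
Total: 6 rows.

6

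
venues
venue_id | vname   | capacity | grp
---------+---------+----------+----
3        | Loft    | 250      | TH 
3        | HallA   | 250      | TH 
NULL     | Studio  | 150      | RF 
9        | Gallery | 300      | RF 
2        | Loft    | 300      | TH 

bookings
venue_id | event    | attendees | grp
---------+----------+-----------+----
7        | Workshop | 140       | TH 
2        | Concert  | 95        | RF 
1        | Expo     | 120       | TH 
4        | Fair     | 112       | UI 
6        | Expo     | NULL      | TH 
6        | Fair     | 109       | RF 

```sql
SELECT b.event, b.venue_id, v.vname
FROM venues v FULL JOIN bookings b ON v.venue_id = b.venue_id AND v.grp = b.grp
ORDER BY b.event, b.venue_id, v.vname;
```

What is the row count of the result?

11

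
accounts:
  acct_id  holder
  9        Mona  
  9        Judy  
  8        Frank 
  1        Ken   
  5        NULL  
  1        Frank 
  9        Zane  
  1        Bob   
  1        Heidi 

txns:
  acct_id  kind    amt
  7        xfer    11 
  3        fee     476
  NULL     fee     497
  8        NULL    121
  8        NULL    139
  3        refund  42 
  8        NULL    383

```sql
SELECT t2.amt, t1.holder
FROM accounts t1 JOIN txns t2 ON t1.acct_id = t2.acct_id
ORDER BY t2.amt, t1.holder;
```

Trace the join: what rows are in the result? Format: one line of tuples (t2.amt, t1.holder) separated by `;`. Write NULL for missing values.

INNER JOIN keeps only pairs where the ON condition holds.
Matching on t1.acct_id = t2.acct_id. A NULL in a compared column never satisfies the condition.
Matched pairs: 3.

(121, Frank); (139, Frank); (383, Frank)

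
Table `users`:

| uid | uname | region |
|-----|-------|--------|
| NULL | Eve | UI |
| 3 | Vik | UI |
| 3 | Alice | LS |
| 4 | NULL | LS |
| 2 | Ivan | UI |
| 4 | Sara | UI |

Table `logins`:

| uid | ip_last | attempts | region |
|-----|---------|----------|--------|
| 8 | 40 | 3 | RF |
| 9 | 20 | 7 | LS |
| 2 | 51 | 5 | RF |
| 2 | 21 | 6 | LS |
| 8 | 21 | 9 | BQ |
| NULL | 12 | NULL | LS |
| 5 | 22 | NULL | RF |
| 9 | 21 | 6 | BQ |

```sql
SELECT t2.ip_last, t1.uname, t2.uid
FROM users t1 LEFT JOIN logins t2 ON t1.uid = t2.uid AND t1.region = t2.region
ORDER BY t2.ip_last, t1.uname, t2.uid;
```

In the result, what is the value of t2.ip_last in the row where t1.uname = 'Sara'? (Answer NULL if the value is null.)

LEFT JOIN keeps every row from `users`; unmatched rows get NULL for `logins`'s columns.
Matching on t1.uid = t2.uid AND t1.region = t2.region. A NULL in a compared column never satisfies the condition.
- uid=NULL, region=UI: no t2 row matches, row kept with t2 columns NULL.
- uid=3, region=UI: no t2 row matches, row kept with t2 columns NULL.
- uid=3, region=LS: no t2 row matches, row kept with t2 columns NULL.
- uid=4, region=LS: no t2 row matches, row kept with t2 columns NULL.
- uid=2, region=UI: no t2 row matches, row kept with t2 columns NULL.
- uid=4, region=UI: no t2 row matches, row kept with t2 columns NULL.

NULL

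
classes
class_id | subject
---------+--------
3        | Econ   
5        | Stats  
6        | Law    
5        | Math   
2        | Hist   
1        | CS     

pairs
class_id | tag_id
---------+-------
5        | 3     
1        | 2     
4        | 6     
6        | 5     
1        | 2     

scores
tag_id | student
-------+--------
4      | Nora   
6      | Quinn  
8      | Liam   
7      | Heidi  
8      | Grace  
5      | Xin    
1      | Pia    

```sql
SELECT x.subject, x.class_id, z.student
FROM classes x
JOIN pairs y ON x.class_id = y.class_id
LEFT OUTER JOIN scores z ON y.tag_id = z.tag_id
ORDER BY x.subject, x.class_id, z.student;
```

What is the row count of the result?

Evaluate left to right. First `classes x INNER JOIN pairs y` on class_id: 5 row(s).
Then LEFT JOIN `scores z` on tag_id: each of those 5 rows is kept; rows whose y.tag_id has no match in z get NULL for z's columns.
Result: 5 row(s).

5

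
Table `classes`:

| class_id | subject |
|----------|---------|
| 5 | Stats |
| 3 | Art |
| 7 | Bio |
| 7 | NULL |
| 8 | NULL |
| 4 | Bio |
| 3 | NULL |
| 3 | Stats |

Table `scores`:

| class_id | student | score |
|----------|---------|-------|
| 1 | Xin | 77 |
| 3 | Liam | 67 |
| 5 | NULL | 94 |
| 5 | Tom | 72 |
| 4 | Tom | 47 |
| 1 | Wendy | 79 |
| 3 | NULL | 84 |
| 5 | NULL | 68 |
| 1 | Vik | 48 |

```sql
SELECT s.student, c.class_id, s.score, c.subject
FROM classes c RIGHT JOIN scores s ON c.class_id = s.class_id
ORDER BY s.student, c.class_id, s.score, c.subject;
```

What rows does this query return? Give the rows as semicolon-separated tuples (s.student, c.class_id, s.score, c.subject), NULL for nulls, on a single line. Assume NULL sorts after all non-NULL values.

RIGHT JOIN keeps every row from `scores`; unmatched rows get NULL for `classes`'s columns.
Matching on c.class_id = s.class_id.
- c[0] class_id=5 → 3 match(es) in s → 3 row(s).
- c[1] class_id=3 → 2 match(es) in s → 2 row(s).
- c[2] class_id=7 → no match.
- c[3] class_id=7 → no match.
- c[4] class_id=8 → no match.
- c[5] class_id=4 → 1 match(es) in s → 1 row(s).
- c[6] class_id=3 → 2 match(es) in s → 2 row(s).
- c[7] class_id=3 → 2 match(es) in s → 2 row(s).
- 3 row(s) from s found no c partner → padded with NULL.

(Liam, 3, 67, Art); (Liam, 3, 67, Stats); (Liam, 3, 67, NULL); (Tom, 4, 47, Bio); (Tom, 5, 72, Stats); (Vik, NULL, 48, NULL); (Wendy, NULL, 79, NULL); (Xin, NULL, 77, NULL); (NULL, 3, 84, Art); (NULL, 3, 84, Stats); (NULL, 3, 84, NULL); (NULL, 5, 68, Stats); (NULL, 5, 94, Stats)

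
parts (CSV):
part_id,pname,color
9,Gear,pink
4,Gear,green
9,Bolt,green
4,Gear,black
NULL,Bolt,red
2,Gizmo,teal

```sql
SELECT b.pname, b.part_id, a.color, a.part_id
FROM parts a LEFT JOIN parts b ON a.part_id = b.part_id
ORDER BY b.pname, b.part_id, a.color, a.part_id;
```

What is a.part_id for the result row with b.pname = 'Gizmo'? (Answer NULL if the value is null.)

2

LEFT JOIN keeps every row from `parts a`; unmatched rows get NULL for `parts b`'s columns.
Matching on a.part_id = b.part_id. A NULL in a compared column never satisfies the condition.
- a row (part_id=9): matches 2 b row(s) → 2 output row(s).
- a row (part_id=4): matches 2 b row(s) → 2 output row(s).
- a row (part_id=9): matches 2 b row(s) → 2 output row(s).
- a row (part_id=4): matches 2 b row(s) → 2 output row(s).
- a row (part_id=NULL): no match → kept, b columns NULL.
- a row (part_id=2): matches 1 b row(s) → 1 output row(s).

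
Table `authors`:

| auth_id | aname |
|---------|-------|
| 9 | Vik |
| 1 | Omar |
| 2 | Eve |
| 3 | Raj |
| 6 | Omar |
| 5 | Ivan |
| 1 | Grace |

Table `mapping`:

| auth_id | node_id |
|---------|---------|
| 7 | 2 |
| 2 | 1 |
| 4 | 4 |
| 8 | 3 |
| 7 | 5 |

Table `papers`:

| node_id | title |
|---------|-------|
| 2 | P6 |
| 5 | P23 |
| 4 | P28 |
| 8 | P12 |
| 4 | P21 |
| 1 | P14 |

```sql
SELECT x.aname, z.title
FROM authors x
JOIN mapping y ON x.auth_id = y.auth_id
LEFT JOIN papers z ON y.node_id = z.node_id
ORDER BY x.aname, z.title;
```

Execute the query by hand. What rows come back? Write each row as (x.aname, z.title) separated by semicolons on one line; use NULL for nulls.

Step 1 — x INNER JOIN y on auth_id → 1 row(s).
Then LEFT JOIN `papers z` on node_id: each of those 1 rows is kept; rows whose y.node_id has no match in z get NULL for z's columns.

(Eve, P14)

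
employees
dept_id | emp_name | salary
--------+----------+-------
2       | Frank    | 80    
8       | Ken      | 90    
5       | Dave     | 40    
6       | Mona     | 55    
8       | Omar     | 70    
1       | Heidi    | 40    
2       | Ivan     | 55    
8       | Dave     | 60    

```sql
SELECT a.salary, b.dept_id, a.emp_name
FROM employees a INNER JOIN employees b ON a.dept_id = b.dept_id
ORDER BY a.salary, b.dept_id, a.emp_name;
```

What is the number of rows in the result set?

16

INNER JOIN keeps only pairs where the ON condition holds.
Matching on a.dept_id = b.dept_id.
- dept_id=2: 2 matching b row(s), so 2 row(s) emitted.
- dept_id=8: 3 matching b row(s), so 3 row(s) emitted.
- dept_id=5: 1 matching b row(s), so 1 row(s) emitted.
- dept_id=6: 1 matching b row(s), so 1 row(s) emitted.
- dept_id=8: 3 matching b row(s), so 3 row(s) emitted.
- dept_id=1: 1 matching b row(s), so 1 row(s) emitted.
- dept_id=2: 2 matching b row(s), so 2 row(s) emitted.
- dept_id=8: 3 matching b row(s), so 3 row(s) emitted.
Total: 16 rows.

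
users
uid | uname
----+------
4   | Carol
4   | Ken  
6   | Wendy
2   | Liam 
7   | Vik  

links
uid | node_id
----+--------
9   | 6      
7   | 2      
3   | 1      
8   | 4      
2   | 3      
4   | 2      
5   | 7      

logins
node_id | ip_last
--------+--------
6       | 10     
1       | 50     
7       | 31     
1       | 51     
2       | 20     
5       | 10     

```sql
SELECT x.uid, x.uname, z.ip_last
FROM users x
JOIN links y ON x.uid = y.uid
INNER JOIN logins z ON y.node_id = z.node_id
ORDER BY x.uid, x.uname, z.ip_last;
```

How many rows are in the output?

3

Joins associate left-to-right: users INNER JOIN links on uid gives 4 intermediate row(s).
Then INNER JOIN `logins z` on node_id: keep only rows whose y.node_id appears in z.
Result: 3 row(s).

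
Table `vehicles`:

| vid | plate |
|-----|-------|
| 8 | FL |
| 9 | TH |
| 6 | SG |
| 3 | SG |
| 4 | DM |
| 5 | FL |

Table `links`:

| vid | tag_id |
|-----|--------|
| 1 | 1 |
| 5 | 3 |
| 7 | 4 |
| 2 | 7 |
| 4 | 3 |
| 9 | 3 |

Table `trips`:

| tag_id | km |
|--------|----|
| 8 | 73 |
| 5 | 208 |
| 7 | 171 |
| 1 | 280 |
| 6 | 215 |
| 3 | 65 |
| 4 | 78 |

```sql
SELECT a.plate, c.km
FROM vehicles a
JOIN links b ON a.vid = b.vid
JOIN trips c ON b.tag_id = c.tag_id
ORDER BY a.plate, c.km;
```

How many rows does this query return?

Evaluate left to right. First `vehicles a INNER JOIN links b` on vid: 3 row(s).
Then INNER JOIN `trips c` on tag_id: keep only rows whose b.tag_id appears in c.
Result: 3 row(s).

3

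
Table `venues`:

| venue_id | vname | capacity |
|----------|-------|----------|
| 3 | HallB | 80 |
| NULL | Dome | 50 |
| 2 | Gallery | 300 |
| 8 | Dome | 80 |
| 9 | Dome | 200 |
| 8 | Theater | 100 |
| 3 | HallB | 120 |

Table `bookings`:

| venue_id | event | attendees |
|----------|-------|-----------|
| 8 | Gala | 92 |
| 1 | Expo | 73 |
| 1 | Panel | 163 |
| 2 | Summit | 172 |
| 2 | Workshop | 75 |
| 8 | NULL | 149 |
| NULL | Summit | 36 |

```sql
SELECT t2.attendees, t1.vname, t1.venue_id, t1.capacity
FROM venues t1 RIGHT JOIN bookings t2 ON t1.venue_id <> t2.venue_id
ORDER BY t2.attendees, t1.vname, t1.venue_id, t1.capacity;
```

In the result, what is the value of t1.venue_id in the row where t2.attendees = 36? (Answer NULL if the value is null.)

NULL

RIGHT JOIN keeps every row from `bookings`; unmatched rows get NULL for `venues`'s columns.
Matching on t1.venue_id <> t2.venue_id. A NULL in a compared column never satisfies the condition.
- t1 row (venue_id=3): matches 6 t2 row(s) → 6 output row(s).
- t1 row (venue_id=NULL): no match.
- t1 row (venue_id=2): matches 4 t2 row(s) → 4 output row(s).
- t1 row (venue_id=8): matches 4 t2 row(s) → 4 output row(s).
- t1 row (venue_id=9): matches 6 t2 row(s) → 6 output row(s).
- t1 row (venue_id=8): matches 4 t2 row(s) → 4 output row(s).
- t1 row (venue_id=3): matches 6 t2 row(s) → 6 output row(s).
- 1 row(s) from t2 found no t1 partner → padded with NULL.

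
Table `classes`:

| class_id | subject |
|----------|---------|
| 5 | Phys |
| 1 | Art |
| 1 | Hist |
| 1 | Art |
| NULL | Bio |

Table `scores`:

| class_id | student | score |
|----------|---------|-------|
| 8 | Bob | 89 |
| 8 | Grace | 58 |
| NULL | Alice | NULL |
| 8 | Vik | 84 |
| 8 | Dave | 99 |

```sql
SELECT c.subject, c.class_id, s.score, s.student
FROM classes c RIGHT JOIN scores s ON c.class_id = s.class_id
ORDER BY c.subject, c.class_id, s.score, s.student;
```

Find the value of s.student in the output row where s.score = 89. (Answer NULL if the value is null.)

RIGHT JOIN keeps every row from `scores`; unmatched rows get NULL for `classes`'s columns.
Matching on c.class_id = s.class_id. A NULL in a compared column never satisfies the condition.
Matched pairs: 0; unmatched s rows kept: 5.

Bob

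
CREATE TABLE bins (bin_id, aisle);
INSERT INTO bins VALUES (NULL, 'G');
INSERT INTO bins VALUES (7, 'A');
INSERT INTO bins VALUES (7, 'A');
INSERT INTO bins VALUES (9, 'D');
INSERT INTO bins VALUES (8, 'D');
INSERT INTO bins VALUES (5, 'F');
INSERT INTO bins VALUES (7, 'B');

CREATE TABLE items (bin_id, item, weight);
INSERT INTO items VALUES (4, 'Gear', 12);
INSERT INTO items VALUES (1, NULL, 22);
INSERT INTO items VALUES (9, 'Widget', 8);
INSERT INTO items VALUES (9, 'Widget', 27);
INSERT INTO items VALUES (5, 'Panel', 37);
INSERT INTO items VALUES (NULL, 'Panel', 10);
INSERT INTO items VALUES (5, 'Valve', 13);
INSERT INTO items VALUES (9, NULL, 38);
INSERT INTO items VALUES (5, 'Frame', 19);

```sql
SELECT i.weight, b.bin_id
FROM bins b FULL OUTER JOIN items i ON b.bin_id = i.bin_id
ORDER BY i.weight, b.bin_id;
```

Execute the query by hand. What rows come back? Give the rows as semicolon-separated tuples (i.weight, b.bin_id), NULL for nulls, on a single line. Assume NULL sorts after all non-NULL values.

(8, 9); (10, NULL); (12, NULL); (13, 5); (19, 5); (22, NULL); (27, 9); (37, 5); (38, 9); (NULL, 7); (NULL, 7); (NULL, 7); (NULL, 8); (NULL, NULL)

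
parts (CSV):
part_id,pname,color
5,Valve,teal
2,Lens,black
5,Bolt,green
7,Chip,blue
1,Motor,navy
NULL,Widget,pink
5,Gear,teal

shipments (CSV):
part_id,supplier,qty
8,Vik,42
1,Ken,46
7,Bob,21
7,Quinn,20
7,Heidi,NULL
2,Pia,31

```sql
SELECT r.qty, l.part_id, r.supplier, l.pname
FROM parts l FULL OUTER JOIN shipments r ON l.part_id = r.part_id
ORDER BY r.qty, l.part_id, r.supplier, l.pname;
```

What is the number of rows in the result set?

10

FULL OUTER JOIN keeps every row from both sides; unmatched rows get NULL for the other side's columns.
Matching on l.part_id = r.part_id. A NULL in a compared column never satisfies the condition.
- l[0] part_id=5 → no match; kept with NULLs on the r side.
- l[1] part_id=2 → 1 match(es) in r → 1 row(s).
- l[2] part_id=5 → no match; kept with NULLs on the r side.
- l[3] part_id=7 → 3 match(es) in r → 3 row(s).
- l[4] part_id=1 → 1 match(es) in r → 1 row(s).
- l[5] part_id=NULL → no match; kept with NULLs on the r side.
- l[6] part_id=5 → no match; kept with NULLs on the r side.
- 1 r row(s) had no l match → kept, l columns NULL.
Total: 5 matched + 5 padded = 10 rows.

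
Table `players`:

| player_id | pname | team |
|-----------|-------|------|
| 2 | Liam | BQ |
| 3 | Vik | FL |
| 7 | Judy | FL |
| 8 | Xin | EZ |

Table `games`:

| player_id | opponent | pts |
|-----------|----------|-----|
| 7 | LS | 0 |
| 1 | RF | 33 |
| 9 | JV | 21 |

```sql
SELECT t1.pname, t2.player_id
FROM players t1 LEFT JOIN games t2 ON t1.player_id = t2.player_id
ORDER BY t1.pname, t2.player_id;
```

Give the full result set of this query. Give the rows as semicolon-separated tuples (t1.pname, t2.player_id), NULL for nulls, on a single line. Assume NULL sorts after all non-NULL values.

(Judy, 7); (Liam, NULL); (Vik, NULL); (Xin, NULL)

LEFT JOIN keeps every row from `players`; unmatched rows get NULL for `games`'s columns.
Matching on t1.player_id = t2.player_id.
- t1[0] player_id=2 → no match; kept with NULLs on the t2 side.
- t1[1] player_id=3 → no match; kept with NULLs on the t2 side.
- t1[2] player_id=7 → 1 match(es) in t2 → 1 row(s).
- t1[3] player_id=8 → no match; kept with NULLs on the t2 side.
After projecting and ordering:
t1.pname | t2.player_id
Judy | 7
Liam | NULL
Vik | NULL
Xin | NULL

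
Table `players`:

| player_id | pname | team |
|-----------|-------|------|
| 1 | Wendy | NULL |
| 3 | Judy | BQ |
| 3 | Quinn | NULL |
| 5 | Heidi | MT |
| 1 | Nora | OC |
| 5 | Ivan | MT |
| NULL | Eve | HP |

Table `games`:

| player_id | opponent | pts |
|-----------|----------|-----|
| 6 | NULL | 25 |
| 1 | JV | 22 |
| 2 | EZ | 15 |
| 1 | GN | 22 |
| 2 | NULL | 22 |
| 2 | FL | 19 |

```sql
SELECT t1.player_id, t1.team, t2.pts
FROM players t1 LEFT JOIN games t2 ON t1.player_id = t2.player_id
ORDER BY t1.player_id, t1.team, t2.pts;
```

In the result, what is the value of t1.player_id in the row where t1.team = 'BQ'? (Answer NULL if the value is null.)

3

LEFT JOIN keeps every row from `players`; unmatched rows get NULL for `games`'s columns.
Matching on t1.player_id = t2.player_id. A NULL in a compared column never satisfies the condition.
Matched pairs: 4; unmatched t1 rows kept: 5.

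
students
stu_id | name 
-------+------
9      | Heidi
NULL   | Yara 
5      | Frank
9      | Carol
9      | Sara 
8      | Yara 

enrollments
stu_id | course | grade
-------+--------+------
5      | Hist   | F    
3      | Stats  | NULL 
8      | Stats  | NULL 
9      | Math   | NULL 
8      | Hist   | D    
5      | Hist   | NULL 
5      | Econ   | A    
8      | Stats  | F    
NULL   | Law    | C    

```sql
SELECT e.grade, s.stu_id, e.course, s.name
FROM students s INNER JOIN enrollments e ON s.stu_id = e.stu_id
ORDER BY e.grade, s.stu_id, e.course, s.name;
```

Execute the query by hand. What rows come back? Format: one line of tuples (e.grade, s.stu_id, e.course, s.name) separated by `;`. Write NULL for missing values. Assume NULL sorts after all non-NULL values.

INNER JOIN keeps only pairs where the ON condition holds.
Matching on s.stu_id = e.stu_id. A NULL in a compared column never satisfies the condition.
Matched pairs: 9.

(A, 5, Econ, Frank); (D, 8, Hist, Yara); (F, 5, Hist, Frank); (F, 8, Stats, Yara); (NULL, 5, Hist, Frank); (NULL, 8, Stats, Yara); (NULL, 9, Math, Carol); (NULL, 9, Math, Heidi); (NULL, 9, Math, Sara)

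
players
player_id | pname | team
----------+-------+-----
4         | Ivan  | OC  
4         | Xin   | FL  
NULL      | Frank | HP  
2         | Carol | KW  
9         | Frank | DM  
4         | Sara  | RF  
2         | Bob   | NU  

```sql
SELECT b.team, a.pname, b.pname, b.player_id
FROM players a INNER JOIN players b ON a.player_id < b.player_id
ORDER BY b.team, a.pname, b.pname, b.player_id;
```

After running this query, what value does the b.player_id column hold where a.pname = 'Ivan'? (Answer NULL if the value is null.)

INNER JOIN keeps only pairs where the ON condition holds.
Matching on a.player_id < b.player_id. A NULL in a compared column never satisfies the condition.
Matched pairs: 11.

9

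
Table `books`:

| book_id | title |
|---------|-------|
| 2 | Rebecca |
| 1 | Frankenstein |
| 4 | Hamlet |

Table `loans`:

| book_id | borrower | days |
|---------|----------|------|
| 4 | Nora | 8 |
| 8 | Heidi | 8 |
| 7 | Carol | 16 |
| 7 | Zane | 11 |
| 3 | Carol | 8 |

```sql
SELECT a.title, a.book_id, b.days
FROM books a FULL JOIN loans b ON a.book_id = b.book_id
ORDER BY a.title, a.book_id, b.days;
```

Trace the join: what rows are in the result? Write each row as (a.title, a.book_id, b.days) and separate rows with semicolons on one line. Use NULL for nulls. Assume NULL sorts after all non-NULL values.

(Frankenstein, 1, NULL); (Hamlet, 4, 8); (Rebecca, 2, NULL); (NULL, NULL, 8); (NULL, NULL, 8); (NULL, NULL, 11); (NULL, NULL, 16)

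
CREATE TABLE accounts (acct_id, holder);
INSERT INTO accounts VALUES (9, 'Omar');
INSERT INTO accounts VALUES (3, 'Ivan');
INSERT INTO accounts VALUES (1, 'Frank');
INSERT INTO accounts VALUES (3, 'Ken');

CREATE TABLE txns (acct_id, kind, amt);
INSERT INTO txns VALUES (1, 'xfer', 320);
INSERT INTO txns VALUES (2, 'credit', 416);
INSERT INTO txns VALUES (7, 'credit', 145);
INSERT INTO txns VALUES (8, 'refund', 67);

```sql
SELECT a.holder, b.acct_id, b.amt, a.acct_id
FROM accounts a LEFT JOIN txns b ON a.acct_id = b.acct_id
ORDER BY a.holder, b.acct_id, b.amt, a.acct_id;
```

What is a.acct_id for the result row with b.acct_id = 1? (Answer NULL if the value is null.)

1

LEFT JOIN keeps every row from `accounts`; unmatched rows get NULL for `txns`'s columns.
Matching on a.acct_id = b.acct_id.
Matched pairs: 1; unmatched a rows kept: 3.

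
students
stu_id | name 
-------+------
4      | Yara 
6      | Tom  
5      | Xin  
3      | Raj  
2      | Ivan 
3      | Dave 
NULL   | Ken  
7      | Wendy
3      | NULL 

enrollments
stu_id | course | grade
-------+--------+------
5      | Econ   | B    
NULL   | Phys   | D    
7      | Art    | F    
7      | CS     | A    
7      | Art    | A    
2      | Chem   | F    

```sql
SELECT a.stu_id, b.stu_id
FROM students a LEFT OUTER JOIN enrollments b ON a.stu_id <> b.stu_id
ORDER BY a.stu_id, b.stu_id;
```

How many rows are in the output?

LEFT JOIN keeps every row from `students`; unmatched rows get NULL for `enrollments`'s columns.
Matching on a.stu_id <> b.stu_id. A NULL in a compared column never satisfies the condition.
- a (stu_id=4) pairs with 5 row(s) of b.
- a (stu_id=6) pairs with 5 row(s) of b.
- a (stu_id=5) pairs with 4 row(s) of b.
- a (stu_id=3) pairs with 5 row(s) of b.
- a (stu_id=2) pairs with 4 row(s) of b.
- a (stu_id=3) pairs with 5 row(s) of b.
- a (stu_id=NULL) has no partner → padded with NULL.
- a (stu_id=7) pairs with 2 row(s) of b.
- a (stu_id=3) pairs with 5 row(s) of b.
Total: 35 matched + 1 padded = 36 rows.

36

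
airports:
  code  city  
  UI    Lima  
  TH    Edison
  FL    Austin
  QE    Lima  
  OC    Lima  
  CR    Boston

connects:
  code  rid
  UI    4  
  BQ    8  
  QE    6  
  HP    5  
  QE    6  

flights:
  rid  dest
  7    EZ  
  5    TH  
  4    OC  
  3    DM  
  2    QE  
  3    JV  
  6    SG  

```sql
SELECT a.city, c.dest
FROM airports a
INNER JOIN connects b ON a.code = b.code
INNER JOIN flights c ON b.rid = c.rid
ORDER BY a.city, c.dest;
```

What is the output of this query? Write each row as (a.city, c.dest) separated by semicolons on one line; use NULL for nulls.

(Lima, OC); (Lima, SG); (Lima, SG)

Joins associate left-to-right: airports INNER JOIN connects on code gives 3 intermediate row(s).
Then INNER JOIN `flights c` on rid: keep only rows whose b.rid appears in c.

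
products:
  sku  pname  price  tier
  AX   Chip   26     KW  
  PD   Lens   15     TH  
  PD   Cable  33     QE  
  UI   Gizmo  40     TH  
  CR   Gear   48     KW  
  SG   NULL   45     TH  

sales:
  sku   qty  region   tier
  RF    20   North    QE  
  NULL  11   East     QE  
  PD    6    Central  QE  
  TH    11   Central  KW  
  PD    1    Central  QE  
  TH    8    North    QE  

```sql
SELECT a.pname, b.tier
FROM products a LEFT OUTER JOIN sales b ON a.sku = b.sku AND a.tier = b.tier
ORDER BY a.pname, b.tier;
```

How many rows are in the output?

LEFT JOIN keeps every row from `products`; unmatched rows get NULL for `sales`'s columns.
Matching on a.sku = b.sku AND a.tier = b.tier. A NULL in a compared column never satisfies the condition.
Matched pairs: 2; unmatched a rows kept: 5.
Total: 2 matched + 5 padded = 7 rows.

7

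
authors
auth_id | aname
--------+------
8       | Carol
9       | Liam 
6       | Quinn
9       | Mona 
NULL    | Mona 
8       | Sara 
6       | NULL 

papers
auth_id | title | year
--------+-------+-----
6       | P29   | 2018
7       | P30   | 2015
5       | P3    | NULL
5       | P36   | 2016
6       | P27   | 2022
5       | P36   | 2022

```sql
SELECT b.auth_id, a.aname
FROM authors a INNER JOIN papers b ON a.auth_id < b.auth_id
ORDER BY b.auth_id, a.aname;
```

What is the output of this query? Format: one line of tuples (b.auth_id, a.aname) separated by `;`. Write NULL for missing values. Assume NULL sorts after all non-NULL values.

(7, Quinn); (7, NULL)

INNER JOIN keeps only pairs where the ON condition holds.
Matching on a.auth_id < b.auth_id. A NULL in a compared column never satisfies the condition.
- a[0] auth_id=8 → no match; dropped.
- a[1] auth_id=9 → no match; dropped.
- a[2] auth_id=6 → 1 match(es) in b → 1 row(s).
- a[3] auth_id=9 → no match; dropped.
- a[4] auth_id=NULL → no match; dropped.
- a[5] auth_id=8 → no match; dropped.
- a[6] auth_id=6 → 1 match(es) in b → 1 row(s).
After projecting and ordering:
b.auth_id | a.aname
7 | Quinn
7 | NULL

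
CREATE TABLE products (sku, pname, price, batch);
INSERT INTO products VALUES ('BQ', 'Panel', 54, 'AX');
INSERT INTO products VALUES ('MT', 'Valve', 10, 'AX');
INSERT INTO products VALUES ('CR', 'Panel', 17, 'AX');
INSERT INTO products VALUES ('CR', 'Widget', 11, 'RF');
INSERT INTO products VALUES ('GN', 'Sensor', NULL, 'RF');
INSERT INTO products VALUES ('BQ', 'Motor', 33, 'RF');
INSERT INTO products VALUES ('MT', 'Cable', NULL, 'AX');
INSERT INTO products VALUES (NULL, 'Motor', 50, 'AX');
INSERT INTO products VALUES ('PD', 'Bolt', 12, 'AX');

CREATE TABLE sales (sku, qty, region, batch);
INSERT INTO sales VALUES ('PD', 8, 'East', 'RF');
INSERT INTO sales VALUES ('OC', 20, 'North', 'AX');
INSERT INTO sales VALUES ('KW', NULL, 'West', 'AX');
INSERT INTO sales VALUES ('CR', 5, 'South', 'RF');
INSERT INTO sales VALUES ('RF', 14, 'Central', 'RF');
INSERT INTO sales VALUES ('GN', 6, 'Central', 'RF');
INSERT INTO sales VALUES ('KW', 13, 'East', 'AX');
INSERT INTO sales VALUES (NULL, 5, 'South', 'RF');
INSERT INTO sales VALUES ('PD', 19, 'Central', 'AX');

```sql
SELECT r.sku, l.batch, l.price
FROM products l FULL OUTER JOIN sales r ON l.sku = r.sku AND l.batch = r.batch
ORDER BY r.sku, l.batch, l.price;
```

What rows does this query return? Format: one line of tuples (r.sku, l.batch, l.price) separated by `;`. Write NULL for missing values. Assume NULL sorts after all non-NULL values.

FULL OUTER JOIN keeps every row from both sides; unmatched rows get NULL for the other side's columns.
Matching on l.sku = r.sku AND l.batch = r.batch. A NULL in a compared column never satisfies the condition.
Matched pairs: 3; unmatched l rows kept: 6; unmatched r rows kept: 6.

(CR, RF, 11); (GN, RF, NULL); (KW, NULL, NULL); (KW, NULL, NULL); (OC, NULL, NULL); (PD, AX, 12); (PD, NULL, NULL); (RF, NULL, NULL); (NULL, AX, 10); (NULL, AX, 17); (NULL, AX, 50); (NULL, AX, 54); (NULL, AX, NULL); (NULL, RF, 33); (NULL, NULL, NULL)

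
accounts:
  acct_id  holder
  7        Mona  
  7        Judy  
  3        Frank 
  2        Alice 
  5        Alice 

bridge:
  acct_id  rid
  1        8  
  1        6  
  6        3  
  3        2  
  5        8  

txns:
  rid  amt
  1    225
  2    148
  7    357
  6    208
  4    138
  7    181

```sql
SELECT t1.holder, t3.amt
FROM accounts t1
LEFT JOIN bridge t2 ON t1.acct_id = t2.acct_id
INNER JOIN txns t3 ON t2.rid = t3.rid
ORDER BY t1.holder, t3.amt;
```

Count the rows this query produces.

Step 1 — t1 LEFT JOIN t2 on acct_id → 5 row(s).
Then INNER JOIN `txns t3` on rid: keep only rows whose t2.rid appears in t3.
Result: 1 row(s).

1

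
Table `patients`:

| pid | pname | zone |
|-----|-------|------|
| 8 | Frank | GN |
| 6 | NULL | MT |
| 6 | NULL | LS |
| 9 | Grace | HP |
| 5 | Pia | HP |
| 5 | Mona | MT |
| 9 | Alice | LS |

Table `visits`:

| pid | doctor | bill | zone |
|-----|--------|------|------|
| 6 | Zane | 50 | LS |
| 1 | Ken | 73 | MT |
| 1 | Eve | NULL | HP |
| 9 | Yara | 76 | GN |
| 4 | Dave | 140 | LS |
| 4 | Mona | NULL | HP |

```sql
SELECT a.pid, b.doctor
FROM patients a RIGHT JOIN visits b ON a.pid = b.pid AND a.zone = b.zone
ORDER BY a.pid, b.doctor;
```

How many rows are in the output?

6

RIGHT JOIN keeps every row from `visits`; unmatched rows get NULL for `patients`'s columns.
Matching on a.pid = b.pid AND a.zone = b.zone.
- a (pid=8, zone=GN) has no partner in b.
- a (pid=6, zone=MT) has no partner in b.
- a (pid=6, zone=LS) pairs with 1 row(s) of b.
- a (pid=9, zone=HP) has no partner in b.
- a (pid=5, zone=HP) has no partner in b.
- a (pid=5, zone=MT) has no partner in b.
- a (pid=9, zone=LS) has no partner in b.
- plus 5 unmatched b row(s), each kept with NULL a columns.
Total: 1 matched + 5 padded = 6 rows.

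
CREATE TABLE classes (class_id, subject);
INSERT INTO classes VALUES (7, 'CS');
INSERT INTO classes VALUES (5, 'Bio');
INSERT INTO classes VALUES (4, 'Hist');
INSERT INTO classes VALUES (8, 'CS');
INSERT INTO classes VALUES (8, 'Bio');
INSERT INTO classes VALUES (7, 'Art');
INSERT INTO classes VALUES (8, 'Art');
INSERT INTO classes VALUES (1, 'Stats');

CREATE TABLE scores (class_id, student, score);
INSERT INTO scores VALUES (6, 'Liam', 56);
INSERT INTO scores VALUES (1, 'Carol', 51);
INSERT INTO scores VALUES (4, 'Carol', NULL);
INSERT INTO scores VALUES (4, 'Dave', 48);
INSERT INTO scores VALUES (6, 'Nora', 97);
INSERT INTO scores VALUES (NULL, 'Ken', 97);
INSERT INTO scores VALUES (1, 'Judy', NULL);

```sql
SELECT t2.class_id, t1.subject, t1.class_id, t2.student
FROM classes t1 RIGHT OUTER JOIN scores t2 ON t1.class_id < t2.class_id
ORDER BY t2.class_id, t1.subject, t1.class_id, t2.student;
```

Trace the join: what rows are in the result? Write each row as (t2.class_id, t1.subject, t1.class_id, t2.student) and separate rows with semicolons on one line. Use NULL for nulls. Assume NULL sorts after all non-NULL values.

(1, NULL, NULL, Carol); (1, NULL, NULL, Judy); (4, Stats, 1, Carol); (4, Stats, 1, Dave); (6, Bio, 5, Liam); (6, Bio, 5, Nora); (6, Hist, 4, Liam); (6, Hist, 4, Nora); (6, Stats, 1, Liam); (6, Stats, 1, Nora); (NULL, NULL, NULL, Ken)

RIGHT JOIN keeps every row from `scores`; unmatched rows get NULL for `classes`'s columns.
Matching on t1.class_id < t2.class_id. A NULL in a compared column never satisfies the condition.
- t1 row (class_id=7): no match.
- t1 row (class_id=5): matches 2 t2 row(s) → 2 output row(s).
- t1 row (class_id=4): matches 2 t2 row(s) → 2 output row(s).
- t1 row (class_id=8): no match.
- t1 row (class_id=8): no match.
- t1 row (class_id=7): no match.
- t1 row (class_id=8): no match.
- t1 row (class_id=1): matches 4 t2 row(s) → 4 output row(s).
- 3 row(s) from t2 found no t1 partner → padded with NULL.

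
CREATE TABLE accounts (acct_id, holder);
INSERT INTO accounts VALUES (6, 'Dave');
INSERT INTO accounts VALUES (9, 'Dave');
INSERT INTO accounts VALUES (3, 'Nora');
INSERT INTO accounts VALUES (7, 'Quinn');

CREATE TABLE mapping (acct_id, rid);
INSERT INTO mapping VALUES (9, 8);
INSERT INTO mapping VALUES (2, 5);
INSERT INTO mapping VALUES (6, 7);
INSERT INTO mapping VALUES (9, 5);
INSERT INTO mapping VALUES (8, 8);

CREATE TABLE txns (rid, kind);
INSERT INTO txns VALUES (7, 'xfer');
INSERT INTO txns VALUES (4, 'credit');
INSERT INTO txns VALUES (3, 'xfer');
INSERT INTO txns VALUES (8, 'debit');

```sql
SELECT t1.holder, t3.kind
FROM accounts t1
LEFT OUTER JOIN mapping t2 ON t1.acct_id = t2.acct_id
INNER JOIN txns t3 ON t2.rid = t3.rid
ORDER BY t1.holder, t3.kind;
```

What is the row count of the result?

Evaluate left to right. First `accounts t1 LEFT JOIN mapping t2` on acct_id: 5 row(s).
Then INNER JOIN `txns t3` on rid: keep only rows whose t2.rid appears in t3.
Result: 2 row(s).

2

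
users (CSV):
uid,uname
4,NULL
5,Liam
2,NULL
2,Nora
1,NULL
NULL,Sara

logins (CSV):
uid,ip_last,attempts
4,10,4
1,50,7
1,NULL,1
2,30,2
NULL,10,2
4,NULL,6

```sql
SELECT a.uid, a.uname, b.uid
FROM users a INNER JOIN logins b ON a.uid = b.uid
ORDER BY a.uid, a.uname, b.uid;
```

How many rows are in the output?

6

INNER JOIN keeps only pairs where the ON condition holds.
Matching on a.uid = b.uid. A NULL in a compared column never satisfies the condition.
- a (uid=4) pairs with 2 row(s) of b.
- a (uid=5) has no partner → excluded.
- a (uid=2) pairs with 1 row(s) of b.
- a (uid=2) pairs with 1 row(s) of b.
- a (uid=1) pairs with 2 row(s) of b.
- a (uid=NULL) has no partner → excluded.
Total: 6 rows.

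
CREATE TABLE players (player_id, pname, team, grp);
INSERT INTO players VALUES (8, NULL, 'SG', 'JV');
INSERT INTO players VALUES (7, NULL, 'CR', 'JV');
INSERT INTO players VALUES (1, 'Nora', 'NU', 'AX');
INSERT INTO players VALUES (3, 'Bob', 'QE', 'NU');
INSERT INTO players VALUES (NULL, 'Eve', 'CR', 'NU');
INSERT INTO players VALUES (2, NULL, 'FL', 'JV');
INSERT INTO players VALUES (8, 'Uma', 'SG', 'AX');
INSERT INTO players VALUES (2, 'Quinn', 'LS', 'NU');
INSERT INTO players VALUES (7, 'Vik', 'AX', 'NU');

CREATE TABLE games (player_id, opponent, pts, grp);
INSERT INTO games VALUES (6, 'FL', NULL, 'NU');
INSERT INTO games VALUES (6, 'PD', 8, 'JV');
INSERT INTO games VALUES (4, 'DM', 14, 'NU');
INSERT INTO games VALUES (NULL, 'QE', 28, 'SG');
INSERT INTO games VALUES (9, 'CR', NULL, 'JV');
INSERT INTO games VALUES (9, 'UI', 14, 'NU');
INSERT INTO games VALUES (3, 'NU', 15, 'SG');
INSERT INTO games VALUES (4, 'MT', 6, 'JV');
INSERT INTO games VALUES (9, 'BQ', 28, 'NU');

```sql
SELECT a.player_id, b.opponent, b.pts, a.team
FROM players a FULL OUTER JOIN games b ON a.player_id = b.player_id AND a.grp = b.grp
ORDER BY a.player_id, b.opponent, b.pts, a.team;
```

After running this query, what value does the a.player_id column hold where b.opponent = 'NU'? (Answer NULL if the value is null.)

FULL OUTER JOIN keeps every row from both sides; unmatched rows get NULL for the other side's columns.
Matching on a.player_id = b.player_id AND a.grp = b.grp. A NULL in a compared column never satisfies the condition.
- player_id=8, grp=JV: no b row matches, row kept with b columns NULL.
- player_id=7, grp=JV: no b row matches, row kept with b columns NULL.
- player_id=1, grp=AX: no b row matches, row kept with b columns NULL.
- player_id=3, grp=NU: no b row matches, row kept with b columns NULL.
- player_id=NULL, grp=NU: no b row matches, row kept with b columns NULL.
- player_id=2, grp=JV: no b row matches, row kept with b columns NULL.
- player_id=8, grp=AX: no b row matches, row kept with b columns NULL.
- player_id=2, grp=NU: no b row matches, row kept with b columns NULL.
- player_id=7, grp=NU: no b row matches, row kept with b columns NULL.
- 9 b row(s) had no a match → kept, a columns NULL.

NULL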